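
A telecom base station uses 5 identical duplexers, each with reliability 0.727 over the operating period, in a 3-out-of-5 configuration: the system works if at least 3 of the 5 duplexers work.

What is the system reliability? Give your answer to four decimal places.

R = Σ_{i=3}^{5} C(5,i) p^i (1−p)^{5−i} with p = 0.727
C(5,3)·0.727^3·0.273^2 = 0.286371
C(5,4)·0.727^4·0.273^1 = 0.381303
C(5,5)·0.727^5·0.273^0 = 0.203082
Sum = 0.8708

0.8708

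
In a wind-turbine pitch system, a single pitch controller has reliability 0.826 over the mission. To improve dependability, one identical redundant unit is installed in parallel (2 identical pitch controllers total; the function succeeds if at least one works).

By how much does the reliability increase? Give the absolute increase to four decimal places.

0.1437

R_before = 0.826
R_after = 1 − (1 − 0.826)^2 = 0.9697
ΔR = 0.9697 − 0.826 = 0.1437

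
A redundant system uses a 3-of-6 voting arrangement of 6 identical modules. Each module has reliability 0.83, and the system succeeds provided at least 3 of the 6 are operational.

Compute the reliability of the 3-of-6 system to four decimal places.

0.9906

R = Σ_{i=3}^{6} C(6,i) p^i (1−p)^{6−i} with p = 0.83
C(6,3)·0.83^3·0.17^3 = 0.056184
C(6,4)·0.83^4·0.17^2 = 0.205732
C(6,5)·0.83^5·0.17^1 = 0.401782
C(6,6)·0.83^6·0.17^0 = 0.326940
Sum = 0.9906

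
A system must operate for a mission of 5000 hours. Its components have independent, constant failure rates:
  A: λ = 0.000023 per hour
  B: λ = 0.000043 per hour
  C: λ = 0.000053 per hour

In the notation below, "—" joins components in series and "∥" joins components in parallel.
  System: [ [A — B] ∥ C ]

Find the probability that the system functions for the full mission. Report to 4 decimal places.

R(A) = exp(−0.000023 × 5000) = 0.891366
R(B) = exp(−0.000043 × 5000) = 0.806541
R(C) = exp(−0.000053 × 5000) = 0.767206
Series (A and B): 0.891366 × 0.806541 = 0.718923
Parallel ([0.718923] and C): 1 − (1 − 0.718923)(1 − 0.767206) = 0.9346

0.9346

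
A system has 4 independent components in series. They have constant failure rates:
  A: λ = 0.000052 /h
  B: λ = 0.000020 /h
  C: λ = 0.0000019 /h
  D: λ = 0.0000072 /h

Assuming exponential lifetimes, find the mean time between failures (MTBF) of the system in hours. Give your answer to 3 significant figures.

12300

Series of exponential components: λ_sys = Σ λ_i
λ_sys = 0.000052 + 0.000020 + 0.0000019 + 0.0000072 = 8.1100e-05 /h
MTBF = 1 / λ_sys = 12300 h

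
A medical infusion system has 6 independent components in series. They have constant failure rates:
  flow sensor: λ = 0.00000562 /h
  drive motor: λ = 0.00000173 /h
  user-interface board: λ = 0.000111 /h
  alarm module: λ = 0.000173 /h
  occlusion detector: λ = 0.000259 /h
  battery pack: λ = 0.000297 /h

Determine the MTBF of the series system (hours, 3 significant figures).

Series of exponential components: λ_sys = Σ λ_i
λ_sys = 0.00000562 + 0.00000173 + 0.000111 + 0.000173 + 0.000259 + 0.000297 = 8.4735e-04 /h
MTBF = 1 / λ_sys = 1180 h

1180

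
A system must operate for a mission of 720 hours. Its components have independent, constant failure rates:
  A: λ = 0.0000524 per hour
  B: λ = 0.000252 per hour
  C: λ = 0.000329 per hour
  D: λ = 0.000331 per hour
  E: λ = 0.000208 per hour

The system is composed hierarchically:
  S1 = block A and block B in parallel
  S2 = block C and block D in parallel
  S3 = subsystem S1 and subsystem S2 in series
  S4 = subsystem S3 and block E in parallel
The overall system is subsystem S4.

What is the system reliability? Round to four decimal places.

0.9930

R(A) = exp(−0.0000524 × 720) = 0.962975
R(B) = exp(−0.000252 × 720) = 0.834068
R(C) = exp(−0.000329 × 720) = 0.789086
R(D) = exp(−0.000331 × 720) = 0.787951
R(E) = exp(−0.000208 × 720) = 0.860915
Parallel (A and B): 1 − (1 − 0.962975)(1 − 0.834068) = 0.993856
Parallel (C and D): 1 − (1 − 0.789086)(1 − 0.787951) = 0.955276
Series ([0.993856] and [0.955276]): 0.993856 × 0.955276 = 0.949407
Parallel ([0.949407] and E): 1 − (1 − 0.949407)(1 − 0.860915) = 0.9930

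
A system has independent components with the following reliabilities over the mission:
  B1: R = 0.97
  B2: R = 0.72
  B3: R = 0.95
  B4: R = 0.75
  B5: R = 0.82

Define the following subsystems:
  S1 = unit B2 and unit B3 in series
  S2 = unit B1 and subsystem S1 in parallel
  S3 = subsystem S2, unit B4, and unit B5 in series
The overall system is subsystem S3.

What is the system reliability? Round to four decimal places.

Series (B2 and B3): 0.720000 × 0.950000 = 0.684000
Parallel (B1 and [0.684000]): 1 − (1 − 0.970000)(1 − 0.684000) = 0.990520
Series ([0.990520], B4, and B5): 0.990520 × 0.750000 × 0.820000 = 0.6092

0.6092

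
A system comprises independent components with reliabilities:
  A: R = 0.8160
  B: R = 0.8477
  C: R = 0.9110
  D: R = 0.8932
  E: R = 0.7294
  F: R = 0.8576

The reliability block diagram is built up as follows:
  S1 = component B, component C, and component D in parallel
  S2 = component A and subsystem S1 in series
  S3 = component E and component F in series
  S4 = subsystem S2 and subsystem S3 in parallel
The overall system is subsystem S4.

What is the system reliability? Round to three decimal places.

0.931

Parallel (B, C, and D): 1 − (1 − 0.84770)(1 − 0.91100)(1 − 0.89320) = 0.99855
Series (A and [0.99855]): 0.81600 × 0.99855 = 0.81482
Series (E and F): 0.72940 × 0.85760 = 0.62553
Parallel ([0.81482] and [0.62553]): 1 − (1 − 0.81482)(1 − 0.62553) = 0.931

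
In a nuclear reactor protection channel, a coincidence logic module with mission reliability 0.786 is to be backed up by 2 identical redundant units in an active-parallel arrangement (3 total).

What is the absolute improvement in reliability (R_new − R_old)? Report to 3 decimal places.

0.204

R_before = 0.786
R_after = 1 − (1 − 0.786)^3 = 0.990
ΔR = 0.990 − 0.786 = 0.204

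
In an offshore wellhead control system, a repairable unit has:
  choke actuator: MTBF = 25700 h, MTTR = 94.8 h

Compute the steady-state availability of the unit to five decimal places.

A(choke actuator) = MTBF/(MTBF+MTTR) = 25700/(25700+94.8) = 0.99632

0.99632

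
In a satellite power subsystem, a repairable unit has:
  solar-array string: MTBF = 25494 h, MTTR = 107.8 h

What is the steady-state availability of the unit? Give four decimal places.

A(solar-array string) = MTBF/(MTBF+MTTR) = 25494/(25494+107.8) = 0.9958

0.9958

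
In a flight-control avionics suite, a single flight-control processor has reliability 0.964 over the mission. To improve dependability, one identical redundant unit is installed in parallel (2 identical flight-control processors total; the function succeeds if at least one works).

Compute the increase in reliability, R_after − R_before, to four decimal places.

0.0347

R_before = 0.964
R_after = 1 − (1 − 0.964)^2 = 0.9987
ΔR = 0.9987 − 0.964 = 0.0347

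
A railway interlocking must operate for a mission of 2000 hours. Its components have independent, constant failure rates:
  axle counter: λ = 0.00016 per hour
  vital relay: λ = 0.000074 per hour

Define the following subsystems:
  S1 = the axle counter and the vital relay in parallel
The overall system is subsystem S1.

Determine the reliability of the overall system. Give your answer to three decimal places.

R(axle counter) = exp(−0.00016 × 2000) = 0.72615
R(vital relay) = exp(−0.000074 × 2000) = 0.86243
Parallel (axle counter and vital relay): 1 − (1 − 0.72615)(1 − 0.86243) = 0.962

0.962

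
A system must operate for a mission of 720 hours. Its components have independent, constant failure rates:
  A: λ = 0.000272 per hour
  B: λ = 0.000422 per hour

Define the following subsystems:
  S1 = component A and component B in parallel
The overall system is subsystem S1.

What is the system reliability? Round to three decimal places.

R(A) = exp(−0.000272 × 720) = 0.82214
R(B) = exp(−0.000422 × 720) = 0.73798
Parallel (A and B): 1 − (1 − 0.82214)(1 − 0.73798) = 0.953

0.953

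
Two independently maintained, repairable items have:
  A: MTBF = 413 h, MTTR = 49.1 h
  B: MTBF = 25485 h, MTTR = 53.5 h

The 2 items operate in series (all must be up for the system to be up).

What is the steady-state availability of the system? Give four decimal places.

0.8919

A(A) = MTBF/(MTBF+MTTR) = 413/(413+49.1) = 0.893746
A(B) = MTBF/(MTBF+MTTR) = 25485/(25485+53.5) = 0.997905
Series availability: 0.893746 × 0.997905 = 0.8919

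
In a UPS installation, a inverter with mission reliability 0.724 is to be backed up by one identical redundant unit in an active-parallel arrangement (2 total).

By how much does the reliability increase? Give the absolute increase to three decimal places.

0.200

R_before = 0.724
R_after = 1 − (1 − 0.724)^2 = 0.924
ΔR = 0.924 − 0.724 = 0.200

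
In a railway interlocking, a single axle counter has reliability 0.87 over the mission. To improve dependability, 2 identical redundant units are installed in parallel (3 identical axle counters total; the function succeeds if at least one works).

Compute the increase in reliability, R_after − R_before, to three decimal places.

R_before = 0.87
R_after = 1 − (1 − 0.87)^3 = 0.998
ΔR = 0.998 − 0.87 = 0.128

0.128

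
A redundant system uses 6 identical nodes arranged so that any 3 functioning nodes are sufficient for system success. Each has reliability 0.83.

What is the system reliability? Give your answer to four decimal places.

R = Σ_{i=3}^{6} C(6,i) p^i (1−p)^{6−i} with p = 0.83
C(6,3)·0.83^3·0.17^3 = 0.056184
C(6,4)·0.83^4·0.17^2 = 0.205732
C(6,5)·0.83^5·0.17^1 = 0.401782
C(6,6)·0.83^6·0.17^0 = 0.326940
Sum = 0.9906

0.9906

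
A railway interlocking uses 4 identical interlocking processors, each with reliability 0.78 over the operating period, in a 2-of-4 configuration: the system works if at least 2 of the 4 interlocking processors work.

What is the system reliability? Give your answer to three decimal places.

R = Σ_{i=2}^{4} C(4,i) p^i (1−p)^{4−i} with p = 0.78
C(4,2)·0.78^2·0.22^2 = 0.17668
C(4,3)·0.78^3·0.22^1 = 0.41761
C(4,4)·0.78^4·0.22^0 = 0.37015
Sum = 0.964

0.964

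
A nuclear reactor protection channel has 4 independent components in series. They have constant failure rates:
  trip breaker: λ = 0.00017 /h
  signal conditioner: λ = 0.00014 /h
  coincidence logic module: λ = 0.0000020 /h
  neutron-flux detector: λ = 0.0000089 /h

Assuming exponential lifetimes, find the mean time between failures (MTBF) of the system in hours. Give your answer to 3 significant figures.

Series of exponential components: λ_sys = Σ λ_i
λ_sys = 0.00017 + 0.00014 + 0.0000020 + 0.0000089 = 3.2090e-04 /h
MTBF = 1 / λ_sys = 3120 h

3120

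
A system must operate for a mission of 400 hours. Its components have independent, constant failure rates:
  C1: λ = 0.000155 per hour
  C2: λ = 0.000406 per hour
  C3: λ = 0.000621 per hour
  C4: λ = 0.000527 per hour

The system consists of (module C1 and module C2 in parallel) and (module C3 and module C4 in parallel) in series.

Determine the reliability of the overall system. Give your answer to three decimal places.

0.950

R(C1) = exp(−0.000155 × 400) = 0.93988
R(C2) = exp(−0.000406 × 400) = 0.85010
R(C3) = exp(−0.000621 × 400) = 0.78005
R(C4) = exp(−0.000527 × 400) = 0.80994
Parallel (C1 and C2): 1 − (1 − 0.93988)(1 − 0.85010) = 0.99099
Parallel (C3 and C4): 1 − (1 − 0.78005)(1 − 0.80994) = 0.95820
Series ([0.99099] and [0.95820]): 0.99099 × 0.95820 = 0.950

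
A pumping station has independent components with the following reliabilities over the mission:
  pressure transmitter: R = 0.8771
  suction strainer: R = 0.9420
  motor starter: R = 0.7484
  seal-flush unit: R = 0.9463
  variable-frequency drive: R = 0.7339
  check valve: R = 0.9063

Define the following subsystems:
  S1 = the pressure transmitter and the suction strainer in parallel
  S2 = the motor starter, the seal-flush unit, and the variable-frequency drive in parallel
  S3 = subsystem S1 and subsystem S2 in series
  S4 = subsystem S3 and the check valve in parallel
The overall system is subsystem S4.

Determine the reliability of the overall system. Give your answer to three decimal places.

0.999

Parallel (pressure transmitter and suction strainer): 1 − (1 − 0.87710)(1 − 0.94200) = 0.99287
Parallel (motor starter, seal-flush unit, and variable-frequency drive): 1 − (1 − 0.74840)(1 − 0.94630)(1 − 0.73390) = 0.99640
Series ([0.99287] and [0.99640]): 0.99287 × 0.99640 = 0.98930
Parallel ([0.98930] and check valve): 1 − (1 − 0.98930)(1 − 0.90630) = 0.999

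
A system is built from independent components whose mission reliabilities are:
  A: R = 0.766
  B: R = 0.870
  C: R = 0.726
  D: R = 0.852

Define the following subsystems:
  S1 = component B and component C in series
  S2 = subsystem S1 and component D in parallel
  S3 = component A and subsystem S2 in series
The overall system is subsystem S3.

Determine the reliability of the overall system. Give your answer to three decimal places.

0.724

Series (B and C): 0.87000 × 0.72600 = 0.63162
Parallel ([0.63162] and D): 1 − (1 − 0.63162)(1 − 0.85200) = 0.94548
Series (A and [0.94548]): 0.76600 × 0.94548 = 0.724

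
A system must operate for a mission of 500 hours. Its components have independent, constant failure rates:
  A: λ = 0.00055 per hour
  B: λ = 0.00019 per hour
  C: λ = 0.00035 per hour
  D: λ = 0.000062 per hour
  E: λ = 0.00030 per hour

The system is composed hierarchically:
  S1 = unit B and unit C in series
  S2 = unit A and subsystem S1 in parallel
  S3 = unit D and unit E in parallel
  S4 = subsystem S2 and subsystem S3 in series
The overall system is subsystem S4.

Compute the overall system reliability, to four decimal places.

0.9391

R(A) = exp(−0.00055 × 500) = 0.759572
R(B) = exp(−0.00019 × 500) = 0.909373
R(C) = exp(−0.00035 × 500) = 0.839457
R(D) = exp(−0.000062 × 500) = 0.969476
R(E) = exp(−0.00030 × 500) = 0.860708
Series (B and C): 0.909373 × 0.839457 = 0.763380
Parallel (A and [0.763380]): 1 − (1 − 0.759572)(1 − 0.763380) = 0.943110
Parallel (D and E): 1 − (1 − 0.969476)(1 − 0.860708) = 0.995748
Series ([0.943110] and [0.995748]): 0.943110 × 0.995748 = 0.9391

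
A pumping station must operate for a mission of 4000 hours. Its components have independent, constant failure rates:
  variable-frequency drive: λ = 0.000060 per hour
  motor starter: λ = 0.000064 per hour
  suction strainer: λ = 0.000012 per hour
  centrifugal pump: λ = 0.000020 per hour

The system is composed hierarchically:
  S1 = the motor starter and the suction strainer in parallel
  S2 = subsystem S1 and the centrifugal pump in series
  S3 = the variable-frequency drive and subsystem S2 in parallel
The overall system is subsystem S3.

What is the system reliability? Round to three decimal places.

0.982

R(variable-frequency drive) = exp(−0.000060 × 4000) = 0.78663
R(motor starter) = exp(−0.000064 × 4000) = 0.77414
R(suction strainer) = exp(−0.000012 × 4000) = 0.95313
R(centrifugal pump) = exp(−0.000020 × 4000) = 0.92312
Parallel (motor starter and suction strainer): 1 − (1 − 0.77414)(1 − 0.95313) = 0.98941
Series ([0.98941] and centrifugal pump): 0.98941 × 0.92312 = 0.91334
Parallel (variable-frequency drive and [0.91334]): 1 − (1 − 0.78663)(1 − 0.91334) = 0.982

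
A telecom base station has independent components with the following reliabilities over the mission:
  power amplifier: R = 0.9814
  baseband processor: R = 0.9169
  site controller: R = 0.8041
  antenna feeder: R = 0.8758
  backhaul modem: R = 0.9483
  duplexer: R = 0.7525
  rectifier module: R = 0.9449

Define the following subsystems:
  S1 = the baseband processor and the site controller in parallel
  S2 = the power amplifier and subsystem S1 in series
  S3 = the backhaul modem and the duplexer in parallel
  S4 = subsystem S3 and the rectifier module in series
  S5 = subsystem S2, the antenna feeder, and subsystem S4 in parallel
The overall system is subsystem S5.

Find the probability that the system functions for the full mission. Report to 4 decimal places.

0.9997

Parallel (baseband processor and site controller): 1 − (1 − 0.916900)(1 − 0.804100) = 0.983721
Series (power amplifier and [0.983721]): 0.981400 × 0.983721 = 0.965424
Parallel (backhaul modem and duplexer): 1 − (1 − 0.948300)(1 − 0.752500) = 0.987204
Series ([0.987204] and rectifier module): 0.987204 × 0.944900 = 0.932809
Parallel ([0.965424], antenna feeder, and [0.932809]): 1 − (1 − 0.965424)(1 − 0.875800)(1 − 0.932809) = 0.9997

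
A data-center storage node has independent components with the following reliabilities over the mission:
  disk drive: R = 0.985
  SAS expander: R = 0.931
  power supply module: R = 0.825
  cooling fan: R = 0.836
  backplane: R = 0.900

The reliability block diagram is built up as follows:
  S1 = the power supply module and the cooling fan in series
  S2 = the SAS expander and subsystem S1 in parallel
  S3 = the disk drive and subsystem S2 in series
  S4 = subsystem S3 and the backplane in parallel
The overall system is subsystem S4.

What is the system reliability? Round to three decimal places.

Series (power supply module and cooling fan): 0.82500 × 0.83600 = 0.68970
Parallel (SAS expander and [0.68970]): 1 − (1 − 0.93100)(1 − 0.68970) = 0.97859
Series (disk drive and [0.97859]): 0.98500 × 0.97859 = 0.96391
Parallel ([0.96391] and backplane): 1 − (1 − 0.96391)(1 − 0.90000) = 0.996

0.996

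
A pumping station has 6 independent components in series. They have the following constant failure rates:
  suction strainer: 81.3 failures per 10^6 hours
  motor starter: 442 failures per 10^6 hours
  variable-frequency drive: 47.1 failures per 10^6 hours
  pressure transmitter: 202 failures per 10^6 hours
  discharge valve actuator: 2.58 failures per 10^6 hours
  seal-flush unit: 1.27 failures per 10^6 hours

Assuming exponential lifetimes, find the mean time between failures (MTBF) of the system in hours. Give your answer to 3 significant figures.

Series of exponential components: λ_sys = Σ λ_i
λ_sys = 0.0000813 + 0.000442 + 0.0000471 + 0.000202 + 0.00000258 + 0.00000127 = 7.7625e-04 /h
MTBF = 1 / λ_sys = 1290 h

1290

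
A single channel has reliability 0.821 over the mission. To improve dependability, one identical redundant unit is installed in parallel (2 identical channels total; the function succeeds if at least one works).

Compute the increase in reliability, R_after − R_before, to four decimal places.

R_before = 0.821
R_after = 1 − (1 − 0.821)^2 = 0.9680
ΔR = 0.9680 − 0.821 = 0.1470

0.1470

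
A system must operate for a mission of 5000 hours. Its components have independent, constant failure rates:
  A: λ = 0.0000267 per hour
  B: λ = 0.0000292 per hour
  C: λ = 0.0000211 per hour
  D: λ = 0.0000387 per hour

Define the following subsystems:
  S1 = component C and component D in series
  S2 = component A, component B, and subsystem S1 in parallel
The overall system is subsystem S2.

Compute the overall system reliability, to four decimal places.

R(A) = exp(−0.0000267 × 5000) = 0.875027
R(B) = exp(−0.0000292 × 5000) = 0.864158
R(C) = exp(−0.0000211 × 5000) = 0.899874
R(D) = exp(−0.0000387 × 5000) = 0.824070
Series (C and D): 0.899874 × 0.824070 = 0.741559
Parallel (A, B, and [0.741559]): 1 − (1 − 0.875027)(1 − 0.864158)(1 − 0.741559) = 0.9956

0.9956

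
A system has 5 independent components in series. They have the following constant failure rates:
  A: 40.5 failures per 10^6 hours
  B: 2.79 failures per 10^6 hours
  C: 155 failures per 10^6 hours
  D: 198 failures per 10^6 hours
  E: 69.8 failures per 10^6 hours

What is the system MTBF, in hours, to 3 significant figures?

Series of exponential components: λ_sys = Σ λ_i
λ_sys = 0.0000405 + 0.00000279 + 0.000155 + 0.000198 + 0.0000698 = 4.6609e-04 /h
MTBF = 1 / λ_sys = 2150 h

2150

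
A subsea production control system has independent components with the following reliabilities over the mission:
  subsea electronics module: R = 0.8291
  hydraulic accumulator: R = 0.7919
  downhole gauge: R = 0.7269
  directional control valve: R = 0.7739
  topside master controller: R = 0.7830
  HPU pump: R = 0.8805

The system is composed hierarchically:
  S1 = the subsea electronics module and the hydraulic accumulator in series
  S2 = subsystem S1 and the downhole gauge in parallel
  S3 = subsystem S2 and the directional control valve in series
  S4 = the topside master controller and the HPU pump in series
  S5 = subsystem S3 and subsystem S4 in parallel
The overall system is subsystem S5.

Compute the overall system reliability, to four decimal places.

0.9072

Series (subsea electronics module and hydraulic accumulator): 0.829100 × 0.791900 = 0.656564
Parallel ([0.656564] and downhole gauge): 1 − (1 − 0.656564)(1 − 0.726900) = 0.906208
Series ([0.906208] and directional control valve): 0.906208 × 0.773900 = 0.701314
Series (topside master controller and HPU pump): 0.783000 × 0.880500 = 0.689432
Parallel ([0.701314] and [0.689432]): 1 − (1 − 0.701314)(1 − 0.689432) = 0.9072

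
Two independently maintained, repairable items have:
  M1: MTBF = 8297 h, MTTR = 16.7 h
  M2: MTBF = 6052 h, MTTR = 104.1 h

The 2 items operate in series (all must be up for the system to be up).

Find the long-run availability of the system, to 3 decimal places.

0.981

A(M1) = MTBF/(MTBF+MTTR) = 8297/(8297+16.7) = 0.997991
A(M2) = MTBF/(MTBF+MTTR) = 6052/(6052+104.1) = 0.983090
Series availability: 0.997991 × 0.983090 = 0.981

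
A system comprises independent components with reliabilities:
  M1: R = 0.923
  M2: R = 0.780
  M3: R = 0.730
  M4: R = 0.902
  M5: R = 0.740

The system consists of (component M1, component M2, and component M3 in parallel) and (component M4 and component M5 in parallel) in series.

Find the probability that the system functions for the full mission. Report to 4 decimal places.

Parallel (M1, M2, and M3): 1 − (1 − 0.923000)(1 − 0.780000)(1 − 0.730000) = 0.995426
Parallel (M4 and M5): 1 − (1 − 0.902000)(1 − 0.740000) = 0.974520
Series ([0.995426] and [0.974520]): 0.995426 × 0.974520 = 0.9701

0.9701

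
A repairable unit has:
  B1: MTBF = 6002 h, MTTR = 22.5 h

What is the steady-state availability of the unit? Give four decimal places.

A(B1) = MTBF/(MTBF+MTTR) = 6002/(6002+22.5) = 0.9963

0.9963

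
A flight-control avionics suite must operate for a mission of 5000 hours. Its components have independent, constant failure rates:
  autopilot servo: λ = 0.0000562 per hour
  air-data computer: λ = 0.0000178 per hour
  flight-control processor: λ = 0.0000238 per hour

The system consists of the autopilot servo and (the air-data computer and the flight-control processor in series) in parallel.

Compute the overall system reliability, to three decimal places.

R(autopilot servo) = exp(−0.0000562 × 5000) = 0.75503
R(air-data computer) = exp(−0.0000178 × 5000) = 0.91485
R(flight-control processor) = exp(−0.0000238 × 5000) = 0.88781
Series (air-data computer and flight-control processor): 0.91485 × 0.88781 = 0.81221
Parallel (autopilot servo and [0.81221]): 1 − (1 − 0.75503)(1 − 0.81221) = 0.954

0.954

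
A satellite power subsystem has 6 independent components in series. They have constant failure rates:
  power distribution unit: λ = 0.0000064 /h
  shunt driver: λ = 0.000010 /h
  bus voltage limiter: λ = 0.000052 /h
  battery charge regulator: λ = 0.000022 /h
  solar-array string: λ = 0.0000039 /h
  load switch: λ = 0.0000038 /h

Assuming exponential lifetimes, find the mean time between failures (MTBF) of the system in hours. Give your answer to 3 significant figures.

Series of exponential components: λ_sys = Σ λ_i
λ_sys = 0.0000064 + 0.000010 + 0.000052 + 0.000022 + 0.0000039 + 0.0000038 = 9.8100e-05 /h
MTBF = 1 / λ_sys = 10200 h

10200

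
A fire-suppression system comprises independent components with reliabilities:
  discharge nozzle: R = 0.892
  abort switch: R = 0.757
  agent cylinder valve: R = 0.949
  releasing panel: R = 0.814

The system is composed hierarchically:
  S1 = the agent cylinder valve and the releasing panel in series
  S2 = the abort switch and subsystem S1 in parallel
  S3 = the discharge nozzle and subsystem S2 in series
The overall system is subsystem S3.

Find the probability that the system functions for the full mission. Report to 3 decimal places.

Series (agent cylinder valve and releasing panel): 0.94900 × 0.81400 = 0.77249
Parallel (abort switch and [0.77249]): 1 − (1 − 0.75700)(1 − 0.77249) = 0.94472
Series (discharge nozzle and [0.94472]): 0.89200 × 0.94472 = 0.843

0.843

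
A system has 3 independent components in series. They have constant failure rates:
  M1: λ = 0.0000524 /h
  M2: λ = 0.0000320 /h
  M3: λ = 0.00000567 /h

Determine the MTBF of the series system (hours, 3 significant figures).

Series of exponential components: λ_sys = Σ λ_i
λ_sys = 0.0000524 + 0.0000320 + 0.00000567 = 9.0070e-05 /h
MTBF = 1 / λ_sys = 11100 h

11100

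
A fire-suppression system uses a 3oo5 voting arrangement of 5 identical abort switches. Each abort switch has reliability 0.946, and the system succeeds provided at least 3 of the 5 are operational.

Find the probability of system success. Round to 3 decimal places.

0.999

R = Σ_{i=3}^{5} C(5,i) p^i (1−p)^{5−i} with p = 0.946
C(5,3)·0.946^3·0.054^2 = 0.02469
C(5,4)·0.946^4·0.054^1 = 0.21624
C(5,5)·0.946^5·0.054^0 = 0.75763
Sum = 0.999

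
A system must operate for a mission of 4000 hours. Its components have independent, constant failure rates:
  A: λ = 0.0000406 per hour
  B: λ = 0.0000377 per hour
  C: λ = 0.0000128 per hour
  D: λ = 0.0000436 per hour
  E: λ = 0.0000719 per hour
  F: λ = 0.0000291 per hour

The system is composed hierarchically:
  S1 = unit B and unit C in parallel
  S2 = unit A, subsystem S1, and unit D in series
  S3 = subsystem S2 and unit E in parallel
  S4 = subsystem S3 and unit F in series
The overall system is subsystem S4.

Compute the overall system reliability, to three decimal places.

R(A) = exp(−0.0000406 × 4000) = 0.85010
R(B) = exp(−0.0000377 × 4000) = 0.86002
R(C) = exp(−0.0000128 × 4000) = 0.95009
R(D) = exp(−0.0000436 × 4000) = 0.83996
R(E) = exp(−0.0000719 × 4000) = 0.75006
R(F) = exp(−0.0000291 × 4000) = 0.89012
Parallel (B and C): 1 − (1 − 0.86002)(1 − 0.95009) = 0.99301
Series (A, [0.99301], and D): 0.85010 × 0.99301 × 0.83996 = 0.70906
Parallel ([0.70906] and E): 1 − (1 − 0.70906)(1 − 0.75006) = 0.92728
Series ([0.92728] and F): 0.92728 × 0.89012 = 0.825

0.825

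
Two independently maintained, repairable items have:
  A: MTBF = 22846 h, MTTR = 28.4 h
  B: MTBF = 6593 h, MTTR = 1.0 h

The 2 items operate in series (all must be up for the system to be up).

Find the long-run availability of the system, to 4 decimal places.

A(A) = MTBF/(MTBF+MTTR) = 22846/(22846+28.4) = 0.998758
A(B) = MTBF/(MTBF+MTTR) = 6593/(6593+1.0) = 0.999848
Series availability: 0.998758 × 0.999848 = 0.9986

0.9986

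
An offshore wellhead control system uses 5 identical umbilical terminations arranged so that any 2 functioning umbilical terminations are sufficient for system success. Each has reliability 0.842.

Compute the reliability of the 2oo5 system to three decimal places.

R = Σ_{i=2}^{5} C(5,i) p^i (1−p)^{5−i} with p = 0.842
C(5,2)·0.842^2·0.158^3 = 0.02796
C(5,3)·0.842^3·0.158^2 = 0.14902
C(5,4)·0.842^4·0.158^1 = 0.39708
C(5,5)·0.842^5·0.158^0 = 0.42321
Sum = 0.997

0.997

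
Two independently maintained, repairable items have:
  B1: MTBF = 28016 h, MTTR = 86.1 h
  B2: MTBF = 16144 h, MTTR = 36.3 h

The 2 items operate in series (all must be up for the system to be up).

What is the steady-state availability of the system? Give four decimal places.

A(B1) = MTBF/(MTBF+MTTR) = 28016/(28016+86.1) = 0.996936
A(B2) = MTBF/(MTBF+MTTR) = 16144/(16144+36.3) = 0.997757
Series availability: 0.996936 × 0.997757 = 0.9947

0.9947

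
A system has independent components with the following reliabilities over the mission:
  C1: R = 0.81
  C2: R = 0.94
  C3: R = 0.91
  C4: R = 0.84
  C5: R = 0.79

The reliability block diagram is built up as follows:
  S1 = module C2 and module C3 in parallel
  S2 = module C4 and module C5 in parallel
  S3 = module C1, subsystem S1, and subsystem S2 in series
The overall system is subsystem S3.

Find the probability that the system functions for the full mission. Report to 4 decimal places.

0.7786

Parallel (C2 and C3): 1 − (1 − 0.940000)(1 − 0.910000) = 0.994600
Parallel (C4 and C5): 1 − (1 − 0.840000)(1 − 0.790000) = 0.966400
Series (C1, [0.994600], and [0.966400]): 0.810000 × 0.994600 × 0.966400 = 0.7786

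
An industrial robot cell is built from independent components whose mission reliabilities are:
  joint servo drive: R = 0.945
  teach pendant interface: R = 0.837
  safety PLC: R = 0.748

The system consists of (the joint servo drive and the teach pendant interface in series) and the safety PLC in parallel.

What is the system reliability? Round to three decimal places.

Series (joint servo drive and teach pendant interface): 0.94500 × 0.83700 = 0.79097
Parallel ([0.79097] and safety PLC): 1 − (1 − 0.79097)(1 − 0.74800) = 0.947

0.947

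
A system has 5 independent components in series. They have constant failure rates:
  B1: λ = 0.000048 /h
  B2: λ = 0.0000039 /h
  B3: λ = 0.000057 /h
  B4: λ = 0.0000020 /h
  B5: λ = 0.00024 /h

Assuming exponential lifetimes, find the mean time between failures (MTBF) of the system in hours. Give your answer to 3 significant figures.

Series of exponential components: λ_sys = Σ λ_i
λ_sys = 0.000048 + 0.0000039 + 0.000057 + 0.0000020 + 0.00024 = 3.5090e-04 /h
MTBF = 1 / λ_sys = 2850 h

2850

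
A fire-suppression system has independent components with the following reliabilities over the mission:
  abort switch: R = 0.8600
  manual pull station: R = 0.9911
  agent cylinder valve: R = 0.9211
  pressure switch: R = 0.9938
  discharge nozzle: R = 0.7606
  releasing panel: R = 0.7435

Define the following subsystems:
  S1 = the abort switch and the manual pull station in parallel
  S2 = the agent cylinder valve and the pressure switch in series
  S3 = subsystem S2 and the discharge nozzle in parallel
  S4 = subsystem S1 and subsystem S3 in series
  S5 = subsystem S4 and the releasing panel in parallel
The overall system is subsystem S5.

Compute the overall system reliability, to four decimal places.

Parallel (abort switch and manual pull station): 1 − (1 − 0.860000)(1 − 0.991100) = 0.998754
Series (agent cylinder valve and pressure switch): 0.921100 × 0.993800 = 0.915389
Parallel ([0.915389] and discharge nozzle): 1 − (1 − 0.915389)(1 − 0.760600) = 0.979744
Series ([0.998754] and [0.979744]): 0.998754 × 0.979744 = 0.978523
Parallel ([0.978523] and releasing panel): 1 − (1 − 0.978523)(1 − 0.743500) = 0.9945

0.9945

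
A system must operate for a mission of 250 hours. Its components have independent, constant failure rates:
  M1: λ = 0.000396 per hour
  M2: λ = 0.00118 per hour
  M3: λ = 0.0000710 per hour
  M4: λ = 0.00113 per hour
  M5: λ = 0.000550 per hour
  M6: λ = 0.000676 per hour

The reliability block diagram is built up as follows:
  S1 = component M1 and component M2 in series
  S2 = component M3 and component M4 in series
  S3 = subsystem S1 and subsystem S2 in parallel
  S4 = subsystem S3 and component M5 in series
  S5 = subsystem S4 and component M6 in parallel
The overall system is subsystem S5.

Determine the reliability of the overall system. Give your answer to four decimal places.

0.9686

R(M1) = exp(−0.000396 × 250) = 0.905743
R(M2) = exp(−0.00118 × 250) = 0.744532
R(M3) = exp(−0.0000710 × 250) = 0.982407
R(M4) = exp(−0.00113 × 250) = 0.753897
R(M5) = exp(−0.000550 × 250) = 0.871534
R(M6) = exp(−0.000676 × 250) = 0.844509
Series (M1 and M2): 0.905743 × 0.744532 = 0.674355
Series (M3 and M4): 0.982407 × 0.753897 = 0.740634
Parallel ([0.674355] and [0.740634]): 1 − (1 − 0.674355)(1 − 0.740634) = 0.915539
Series ([0.915539] and M5): 0.915539 × 0.871534 = 0.797923
Parallel ([0.797923] and M6): 1 − (1 − 0.797923)(1 − 0.844509) = 0.9686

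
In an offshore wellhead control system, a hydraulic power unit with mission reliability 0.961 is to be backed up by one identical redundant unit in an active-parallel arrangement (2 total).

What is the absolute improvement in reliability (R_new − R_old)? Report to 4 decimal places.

0.0375

R_before = 0.961
R_after = 1 − (1 − 0.961)^2 = 0.9985
ΔR = 0.9985 − 0.961 = 0.0375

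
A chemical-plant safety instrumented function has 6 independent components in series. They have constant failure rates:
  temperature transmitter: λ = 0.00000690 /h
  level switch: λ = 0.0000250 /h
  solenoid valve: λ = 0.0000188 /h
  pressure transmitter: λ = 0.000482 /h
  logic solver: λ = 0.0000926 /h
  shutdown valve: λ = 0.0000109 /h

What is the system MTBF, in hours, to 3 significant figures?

Series of exponential components: λ_sys = Σ λ_i
λ_sys = 0.00000690 + 0.0000250 + 0.0000188 + 0.000482 + 0.0000926 + 0.0000109 = 6.3620e-04 /h
MTBF = 1 / λ_sys = 1570 h

1570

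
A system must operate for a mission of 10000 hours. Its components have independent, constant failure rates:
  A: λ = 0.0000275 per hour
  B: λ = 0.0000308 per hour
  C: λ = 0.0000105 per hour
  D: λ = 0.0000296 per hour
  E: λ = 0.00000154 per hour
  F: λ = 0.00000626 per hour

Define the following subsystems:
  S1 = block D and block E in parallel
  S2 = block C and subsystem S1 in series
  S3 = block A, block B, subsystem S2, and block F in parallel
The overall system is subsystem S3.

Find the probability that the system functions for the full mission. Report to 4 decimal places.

0.9996

R(A) = exp(−0.0000275 × 10000) = 0.759572
R(B) = exp(−0.0000308 × 10000) = 0.734915
R(C) = exp(−0.0000105 × 10000) = 0.900325
R(D) = exp(−0.0000296 × 10000) = 0.743787
R(E) = exp(−0.00000154 × 10000) = 0.984718
R(F) = exp(−0.00000626 × 10000) = 0.939319
Parallel (D and E): 1 − (1 − 0.743787)(1 − 0.984718) = 0.996085
Series (C and [0.996085]): 0.900325 × 0.996085 = 0.896800
Parallel (A, B, [0.896800], and F): 1 − (1 − 0.759572)(1 − 0.734915)(1 − 0.896800)(1 − 0.939319) = 0.9996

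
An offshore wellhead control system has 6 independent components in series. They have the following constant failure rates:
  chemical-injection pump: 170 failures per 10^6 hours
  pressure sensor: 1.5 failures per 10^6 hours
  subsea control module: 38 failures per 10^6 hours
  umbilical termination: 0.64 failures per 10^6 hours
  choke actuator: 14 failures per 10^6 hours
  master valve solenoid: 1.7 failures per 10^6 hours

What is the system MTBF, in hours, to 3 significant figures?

4430

Series of exponential components: λ_sys = Σ λ_i
λ_sys = 0.00017 + 0.0000015 + 0.000038 + 0.00000064 + 0.000014 + 0.0000017 = 2.2584e-04 /h
MTBF = 1 / λ_sys = 4430 h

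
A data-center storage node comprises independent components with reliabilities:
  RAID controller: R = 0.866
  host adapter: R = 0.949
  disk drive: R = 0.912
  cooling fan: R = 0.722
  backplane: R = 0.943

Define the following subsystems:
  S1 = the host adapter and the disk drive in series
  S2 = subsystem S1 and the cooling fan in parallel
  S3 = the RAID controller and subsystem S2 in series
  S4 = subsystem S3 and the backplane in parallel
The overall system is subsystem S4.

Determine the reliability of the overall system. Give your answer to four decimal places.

0.9905

Series (host adapter and disk drive): 0.949000 × 0.912000 = 0.865488
Parallel ([0.865488] and cooling fan): 1 − (1 − 0.865488)(1 − 0.722000) = 0.962606
Series (RAID controller and [0.962606]): 0.866000 × 0.962606 = 0.833617
Parallel ([0.833617] and backplane): 1 − (1 − 0.833617)(1 − 0.943000) = 0.9905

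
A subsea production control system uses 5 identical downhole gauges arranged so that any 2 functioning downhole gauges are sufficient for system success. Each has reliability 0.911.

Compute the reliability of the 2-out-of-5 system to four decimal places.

0.9997

R = Σ_{i=2}^{5} C(5,i) p^i (1−p)^{5−i} with p = 0.911
C(5,2)·0.911^2·0.089^3 = 0.005851
C(5,3)·0.911^3·0.089^2 = 0.059887
C(5,4)·0.911^4·0.089^1 = 0.306502
C(5,5)·0.911^5·0.089^0 = 0.627468
Sum = 0.9997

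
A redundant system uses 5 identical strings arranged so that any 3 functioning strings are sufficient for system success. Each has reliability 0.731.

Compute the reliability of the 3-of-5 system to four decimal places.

R = Σ_{i=3}^{5} C(5,i) p^i (1−p)^{5−i} with p = 0.731
C(5,3)·0.731^3·0.269^2 = 0.282655
C(5,4)·0.731^4·0.269^1 = 0.384054
C(5,5)·0.731^5·0.269^0 = 0.208731
Sum = 0.8754

0.8754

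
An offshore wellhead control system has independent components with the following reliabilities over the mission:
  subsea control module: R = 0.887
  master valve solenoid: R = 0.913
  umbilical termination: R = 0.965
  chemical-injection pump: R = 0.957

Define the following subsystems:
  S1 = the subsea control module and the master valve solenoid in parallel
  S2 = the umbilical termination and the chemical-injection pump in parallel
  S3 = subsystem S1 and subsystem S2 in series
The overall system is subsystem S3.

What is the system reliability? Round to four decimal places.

Parallel (subsea control module and master valve solenoid): 1 − (1 − 0.887000)(1 − 0.913000) = 0.990169
Parallel (umbilical termination and chemical-injection pump): 1 − (1 − 0.965000)(1 − 0.957000) = 0.998495
Series ([0.990169] and [0.998495]): 0.990169 × 0.998495 = 0.9887

0.9887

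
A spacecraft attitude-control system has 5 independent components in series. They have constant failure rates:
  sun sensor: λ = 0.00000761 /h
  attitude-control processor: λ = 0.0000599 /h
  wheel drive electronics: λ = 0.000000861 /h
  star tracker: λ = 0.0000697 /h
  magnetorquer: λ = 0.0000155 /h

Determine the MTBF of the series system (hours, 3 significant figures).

6510

Series of exponential components: λ_sys = Σ λ_i
λ_sys = 0.00000761 + 0.0000599 + 0.000000861 + 0.0000697 + 0.0000155 = 1.5357e-04 /h
MTBF = 1 / λ_sys = 6510 h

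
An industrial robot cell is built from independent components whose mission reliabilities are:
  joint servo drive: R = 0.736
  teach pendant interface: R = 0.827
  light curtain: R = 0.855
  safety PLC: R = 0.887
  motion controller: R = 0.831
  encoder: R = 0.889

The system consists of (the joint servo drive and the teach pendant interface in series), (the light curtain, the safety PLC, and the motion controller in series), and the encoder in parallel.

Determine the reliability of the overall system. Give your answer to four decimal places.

0.9839

Series (joint servo drive and teach pendant interface): 0.736000 × 0.827000 = 0.608672
Series (light curtain, safety PLC, and motion controller): 0.855000 × 0.887000 × 0.831000 = 0.630218
Parallel ([0.608672], [0.630218], and encoder): 1 − (1 − 0.608672)(1 − 0.630218)(1 − 0.889000) = 0.9839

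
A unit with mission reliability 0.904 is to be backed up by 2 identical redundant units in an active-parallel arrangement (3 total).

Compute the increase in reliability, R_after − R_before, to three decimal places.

0.095

R_before = 0.904
R_after = 1 − (1 − 0.904)^3 = 0.999
ΔR = 0.999 − 0.904 = 0.095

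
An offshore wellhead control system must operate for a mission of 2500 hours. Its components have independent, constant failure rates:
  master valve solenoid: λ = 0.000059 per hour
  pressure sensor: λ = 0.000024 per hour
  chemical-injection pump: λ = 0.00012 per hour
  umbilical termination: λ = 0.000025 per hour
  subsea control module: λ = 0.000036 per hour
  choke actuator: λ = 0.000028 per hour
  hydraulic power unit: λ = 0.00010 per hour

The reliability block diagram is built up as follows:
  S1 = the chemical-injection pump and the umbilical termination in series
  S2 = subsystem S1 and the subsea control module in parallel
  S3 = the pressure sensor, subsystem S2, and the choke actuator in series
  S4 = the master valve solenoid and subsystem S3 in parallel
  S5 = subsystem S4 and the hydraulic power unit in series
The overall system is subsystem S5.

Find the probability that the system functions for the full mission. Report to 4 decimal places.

0.7633

R(master valve solenoid) = exp(−0.000059 × 2500) = 0.862862
R(pressure sensor) = exp(−0.000024 × 2500) = 0.941765
R(chemical-injection pump) = exp(−0.00012 × 2500) = 0.740818
R(umbilical termination) = exp(−0.000025 × 2500) = 0.939413
R(subsea control module) = exp(−0.000036 × 2500) = 0.913931
R(choke actuator) = exp(−0.000028 × 2500) = 0.932394
R(hydraulic power unit) = exp(−0.00010 × 2500) = 0.778801
Series (chemical-injection pump and umbilical termination): 0.740818 × 0.939413 = 0.695934
Parallel ([0.695934] and subsea control module): 1 − (1 − 0.695934)(1 − 0.913931) = 0.973829
Series (pressure sensor, [0.973829], and choke actuator): 0.941765 × 0.973829 × 0.932394 = 0.855115
Parallel (master valve solenoid and [0.855115]): 1 − (1 − 0.862862)(1 − 0.855115) = 0.980131
Series ([0.980131] and hydraulic power unit): 0.980131 × 0.778801 = 0.7633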